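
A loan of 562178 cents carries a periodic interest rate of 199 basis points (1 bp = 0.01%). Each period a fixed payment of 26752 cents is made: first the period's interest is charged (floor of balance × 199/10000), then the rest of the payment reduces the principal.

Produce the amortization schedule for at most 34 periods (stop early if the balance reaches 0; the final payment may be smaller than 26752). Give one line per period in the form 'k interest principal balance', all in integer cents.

1 11187 15565 546613
2 10877 15875 530738
3 10561 16191 514547
4 10239 16513 498034
5 9910 16842 481192
6 9575 17177 464015
7 9233 17519 446496
8 8885 17867 428629
9 8529 18223 410406
10 8167 18585 391821
11 7797 18955 372866
12 7420 19332 353534
13 7035 19717 333817
14 6642 20110 313707
15 6242 20510 293197
16 5834 20918 272279
17 5418 21334 250945
18 4993 21759 229186
19 4560 22192 206994
20 4119 22633 184361
21 3668 23084 161277
22 3209 23543 137734
23 2740 24012 113722
24 2263 24489 89233
25 1775 24977 64256
26 1278 25474 38782
27 771 25981 12801
28 254 12801 0

1. interest=⌊562178·199/10000⌋=11187; principal=26752-11187=15565; balance=562178-15565=546613
2. interest=⌊546613·199/10000⌋=10877; principal=26752-10877=15875; balance=546613-15875=530738
3. interest=⌊530738·199/10000⌋=10561; principal=26752-10561=16191; balance=530738-16191=514547
4. interest=⌊514547·199/10000⌋=10239; principal=26752-10239=16513; balance=514547-16513=498034
5. interest=⌊498034·199/10000⌋=9910; principal=26752-9910=16842; balance=498034-16842=481192
6. interest=⌊481192·199/10000⌋=9575; principal=26752-9575=17177; balance=481192-17177=464015
7. interest=⌊464015·199/10000⌋=9233; principal=26752-9233=17519; balance=464015-17519=446496
8. interest=⌊446496·199/10000⌋=8885; principal=26752-8885=17867; balance=446496-17867=428629
9. interest=⌊428629·199/10000⌋=8529; principal=26752-8529=18223; balance=428629-18223=410406
10. interest=⌊410406·199/10000⌋=8167; principal=26752-8167=18585; balance=410406-18585=391821
11. interest=⌊391821·199/10000⌋=7797; principal=26752-7797=18955; balance=391821-18955=372866
12. interest=⌊372866·199/10000⌋=7420; principal=26752-7420=19332; balance=372866-19332=353534
13. interest=⌊353534·199/10000⌋=7035; principal=26752-7035=19717; balance=353534-19717=333817
14. interest=⌊333817·199/10000⌋=6642; principal=26752-6642=20110; balance=333817-20110=313707
15. interest=⌊313707·199/10000⌋=6242; principal=26752-6242=20510; balance=313707-20510=293197
16. interest=⌊293197·199/10000⌋=5834; principal=26752-5834=20918; balance=293197-20918=272279
17. interest=⌊272279·199/10000⌋=5418; principal=26752-5418=21334; balance=272279-21334=250945
18. interest=⌊250945·199/10000⌋=4993; principal=26752-4993=21759; balance=250945-21759=229186
19. interest=⌊229186·199/10000⌋=4560; principal=26752-4560=22192; balance=229186-22192=206994
20. interest=⌊206994·199/10000⌋=4119; principal=26752-4119=22633; balance=206994-22633=184361
21. interest=⌊184361·199/10000⌋=3668; principal=26752-3668=23084; balance=184361-23084=161277
22. interest=⌊161277·199/10000⌋=3209; principal=26752-3209=23543; balance=161277-23543=137734
23. interest=⌊137734·199/10000⌋=2740; principal=26752-2740=24012; balance=137734-24012=113722
24. interest=⌊113722·199/10000⌋=2263; principal=26752-2263=24489; balance=113722-24489=89233
25. interest=⌊89233·199/10000⌋=1775; principal=26752-1775=24977; balance=89233-24977=64256
26. interest=⌊64256·199/10000⌋=1278; principal=26752-1278=25474; balance=64256-25474=38782
27. interest=⌊38782·199/10000⌋=771; principal=26752-771=25981; balance=38782-25981=12801
28. interest=⌊12801·199/10000⌋=254; principal=min(26752-254,12801)=12801; balance=12801-12801=0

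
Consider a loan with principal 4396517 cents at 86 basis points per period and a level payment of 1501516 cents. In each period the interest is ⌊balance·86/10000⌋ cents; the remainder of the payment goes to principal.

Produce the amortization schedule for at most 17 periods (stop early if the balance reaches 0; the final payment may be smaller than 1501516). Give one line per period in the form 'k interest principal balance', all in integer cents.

1. interest=⌊4396517·86/10000⌋=37810; principal=1501516-37810=1463706; balance=4396517-1463706=2932811
2. interest=⌊2932811·86/10000⌋=25222; principal=1501516-25222=1476294; balance=2932811-1476294=1456517
3. interest=⌊1456517·86/10000⌋=12526; principal=min(1501516-12526,1456517)=1456517; balance=1456517-1456517=0

1 37810 1463706 2932811
2 25222 1476294 1456517
3 12526 1456517 0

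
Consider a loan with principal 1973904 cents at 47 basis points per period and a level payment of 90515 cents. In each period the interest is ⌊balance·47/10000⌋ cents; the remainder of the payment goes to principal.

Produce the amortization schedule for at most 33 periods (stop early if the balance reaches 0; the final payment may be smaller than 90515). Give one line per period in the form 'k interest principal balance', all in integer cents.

1. interest=⌊1973904·47/10000⌋=9277; principal=90515-9277=81238; balance=1973904-81238=1892666
2. interest=⌊1892666·47/10000⌋=8895; principal=90515-8895=81620; balance=1892666-81620=1811046
3. interest=⌊1811046·47/10000⌋=8511; principal=90515-8511=82004; balance=1811046-82004=1729042
4. interest=⌊1729042·47/10000⌋=8126; principal=90515-8126=82389; balance=1729042-82389=1646653
5. interest=⌊1646653·47/10000⌋=7739; principal=90515-7739=82776; balance=1646653-82776=1563877
6. interest=⌊1563877·47/10000⌋=7350; principal=90515-7350=83165; balance=1563877-83165=1480712
7. interest=⌊1480712·47/10000⌋=6959; principal=90515-6959=83556; balance=1480712-83556=1397156
8. interest=⌊1397156·47/10000⌋=6566; principal=90515-6566=83949; balance=1397156-83949=1313207
9. interest=⌊1313207·47/10000⌋=6172; principal=90515-6172=84343; balance=1313207-84343=1228864
10. interest=⌊1228864·47/10000⌋=5775; principal=90515-5775=84740; balance=1228864-84740=1144124
11. interest=⌊1144124·47/10000⌋=5377; principal=90515-5377=85138; balance=1144124-85138=1058986
12. interest=⌊1058986·47/10000⌋=4977; principal=90515-4977=85538; balance=1058986-85538=973448
13. interest=⌊973448·47/10000⌋=4575; principal=90515-4575=85940; balance=973448-85940=887508
14. interest=⌊887508·47/10000⌋=4171; principal=90515-4171=86344; balance=887508-86344=801164
15. interest=⌊801164·47/10000⌋=3765; principal=90515-3765=86750; balance=801164-86750=714414
16. interest=⌊714414·47/10000⌋=3357; principal=90515-3357=87158; balance=714414-87158=627256
17. interest=⌊627256·47/10000⌋=2948; principal=90515-2948=87567; balance=627256-87567=539689
18. interest=⌊539689·47/10000⌋=2536; principal=90515-2536=87979; balance=539689-87979=451710
19. interest=⌊451710·47/10000⌋=2123; principal=90515-2123=88392; balance=451710-88392=363318
20. interest=⌊363318·47/10000⌋=1707; principal=90515-1707=88808; balance=363318-88808=274510
21. interest=⌊274510·47/10000⌋=1290; principal=90515-1290=89225; balance=274510-89225=185285
22. interest=⌊185285·47/10000⌋=870; principal=90515-870=89645; balance=185285-89645=95640
23. interest=⌊95640·47/10000⌋=449; principal=90515-449=90066; balance=95640-90066=5574
24. interest=⌊5574·47/10000⌋=26; principal=min(90515-26,5574)=5574; balance=5574-5574=0

1 9277 81238 1892666
2 8895 81620 1811046
3 8511 82004 1729042
4 8126 82389 1646653
5 7739 82776 1563877
6 7350 83165 1480712
7 6959 83556 1397156
8 6566 83949 1313207
9 6172 84343 1228864
10 5775 84740 1144124
11 5377 85138 1058986
12 4977 85538 973448
13 4575 85940 887508
14 4171 86344 801164
15 3765 86750 714414
16 3357 87158 627256
17 2948 87567 539689
18 2536 87979 451710
19 2123 88392 363318
20 1707 88808 274510
21 1290 89225 185285
22 870 89645 95640
23 449 90066 5574
24 26 5574 0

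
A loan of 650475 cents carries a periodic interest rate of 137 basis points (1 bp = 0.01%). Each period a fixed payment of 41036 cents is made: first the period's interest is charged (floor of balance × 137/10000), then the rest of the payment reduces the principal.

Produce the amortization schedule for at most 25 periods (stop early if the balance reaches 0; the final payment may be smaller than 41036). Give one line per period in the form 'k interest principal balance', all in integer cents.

1. interest=⌊650475·137/10000⌋=8911; principal=41036-8911=32125; balance=650475-32125=618350
2. interest=⌊618350·137/10000⌋=8471; principal=41036-8471=32565; balance=618350-32565=585785
3. interest=⌊585785·137/10000⌋=8025; principal=41036-8025=33011; balance=585785-33011=552774
4. interest=⌊552774·137/10000⌋=7573; principal=41036-7573=33463; balance=552774-33463=519311
5. interest=⌊519311·137/10000⌋=7114; principal=41036-7114=33922; balance=519311-33922=485389
6. interest=⌊485389·137/10000⌋=6649; principal=41036-6649=34387; balance=485389-34387=451002
7. interest=⌊451002·137/10000⌋=6178; principal=41036-6178=34858; balance=451002-34858=416144
8. interest=⌊416144·137/10000⌋=5701; principal=41036-5701=35335; balance=416144-35335=380809
9. interest=⌊380809·137/10000⌋=5217; principal=41036-5217=35819; balance=380809-35819=344990
10. interest=⌊344990·137/10000⌋=4726; principal=41036-4726=36310; balance=344990-36310=308680
11. interest=⌊308680·137/10000⌋=4228; principal=41036-4228=36808; balance=308680-36808=271872
12. interest=⌊271872·137/10000⌋=3724; principal=41036-3724=37312; balance=271872-37312=234560
13. interest=⌊234560·137/10000⌋=3213; principal=41036-3213=37823; balance=234560-37823=196737
14. interest=⌊196737·137/10000⌋=2695; principal=41036-2695=38341; balance=196737-38341=158396
15. interest=⌊158396·137/10000⌋=2170; principal=41036-2170=38866; balance=158396-38866=119530
16. interest=⌊119530·137/10000⌋=1637; principal=41036-1637=39399; balance=119530-39399=80131
17. interest=⌊80131·137/10000⌋=1097; principal=41036-1097=39939; balance=80131-39939=40192
18. interest=⌊40192·137/10000⌋=550; principal=min(41036-550,40192)=40192; balance=40192-40192=0

1 8911 32125 618350
2 8471 32565 585785
3 8025 33011 552774
4 7573 33463 519311
5 7114 33922 485389
6 6649 34387 451002
7 6178 34858 416144
8 5701 35335 380809
9 5217 35819 344990
10 4726 36310 308680
11 4228 36808 271872
12 3724 37312 234560
13 3213 37823 196737
14 2695 38341 158396
15 2170 38866 119530
16 1637 39399 80131
17 1097 39939 40192
18 550 40192 0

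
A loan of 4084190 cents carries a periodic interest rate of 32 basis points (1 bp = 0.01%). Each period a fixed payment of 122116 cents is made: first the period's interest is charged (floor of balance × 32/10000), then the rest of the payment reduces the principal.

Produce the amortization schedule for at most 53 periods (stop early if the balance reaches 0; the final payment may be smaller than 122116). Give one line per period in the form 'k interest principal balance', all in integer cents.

1 13069 109047 3975143
2 12720 109396 3865747
3 12370 109746 3756001
4 12019 110097 3645904
5 11666 110450 3535454
6 11313 110803 3424651
7 10958 111158 3313493
8 10603 111513 3201980
9 10246 111870 3090110
10 9888 112228 2977882
11 9529 112587 2865295
12 9168 112948 2752347
13 8807 113309 2639038
14 8444 113672 2525366
15 8081 114035 2411331
16 7716 114400 2296931
17 7350 114766 2182165
18 6982 115134 2067031
19 6614 115502 1951529
20 6244 115872 1835657
21 5874 116242 1719415
22 5502 116614 1602801
23 5128 116988 1485813
24 4754 117362 1368451
25 4379 117737 1250714
26 4002 118114 1132600
27 3624 118492 1014108
28 3245 118871 895237
29 2864 119252 775985
30 2483 119633 656352
31 2100 120016 536336
32 1716 120400 415936
33 1330 120786 295150
34 944 121172 173978
35 556 121560 52418
36 167 52418 0

1. interest=⌊4084190·32/10000⌋=13069; principal=122116-13069=109047; balance=4084190-109047=3975143
2. interest=⌊3975143·32/10000⌋=12720; principal=122116-12720=109396; balance=3975143-109396=3865747
3. interest=⌊3865747·32/10000⌋=12370; principal=122116-12370=109746; balance=3865747-109746=3756001
4. interest=⌊3756001·32/10000⌋=12019; principal=122116-12019=110097; balance=3756001-110097=3645904
5. interest=⌊3645904·32/10000⌋=11666; principal=122116-11666=110450; balance=3645904-110450=3535454
6. interest=⌊3535454·32/10000⌋=11313; principal=122116-11313=110803; balance=3535454-110803=3424651
7. interest=⌊3424651·32/10000⌋=10958; principal=122116-10958=111158; balance=3424651-111158=3313493
8. interest=⌊3313493·32/10000⌋=10603; principal=122116-10603=111513; balance=3313493-111513=3201980
9. interest=⌊3201980·32/10000⌋=10246; principal=122116-10246=111870; balance=3201980-111870=3090110
10. interest=⌊3090110·32/10000⌋=9888; principal=122116-9888=112228; balance=3090110-112228=2977882
11. interest=⌊2977882·32/10000⌋=9529; principal=122116-9529=112587; balance=2977882-112587=2865295
12. interest=⌊2865295·32/10000⌋=9168; principal=122116-9168=112948; balance=2865295-112948=2752347
13. interest=⌊2752347·32/10000⌋=8807; principal=122116-8807=113309; balance=2752347-113309=2639038
14. interest=⌊2639038·32/10000⌋=8444; principal=122116-8444=113672; balance=2639038-113672=2525366
15. interest=⌊2525366·32/10000⌋=8081; principal=122116-8081=114035; balance=2525366-114035=2411331
16. interest=⌊2411331·32/10000⌋=7716; principal=122116-7716=114400; balance=2411331-114400=2296931
17. interest=⌊2296931·32/10000⌋=7350; principal=122116-7350=114766; balance=2296931-114766=2182165
18. interest=⌊2182165·32/10000⌋=6982; principal=122116-6982=115134; balance=2182165-115134=2067031
19. interest=⌊2067031·32/10000⌋=6614; principal=122116-6614=115502; balance=2067031-115502=1951529
20. interest=⌊1951529·32/10000⌋=6244; principal=122116-6244=115872; balance=1951529-115872=1835657
21. interest=⌊1835657·32/10000⌋=5874; principal=122116-5874=116242; balance=1835657-116242=1719415
22. interest=⌊1719415·32/10000⌋=5502; principal=122116-5502=116614; balance=1719415-116614=1602801
23. interest=⌊1602801·32/10000⌋=5128; principal=122116-5128=116988; balance=1602801-116988=1485813
24. interest=⌊1485813·32/10000⌋=4754; principal=122116-4754=117362; balance=1485813-117362=1368451
25. interest=⌊1368451·32/10000⌋=4379; principal=122116-4379=117737; balance=1368451-117737=1250714
26. interest=⌊1250714·32/10000⌋=4002; principal=122116-4002=118114; balance=1250714-118114=1132600
27. interest=⌊1132600·32/10000⌋=3624; principal=122116-3624=118492; balance=1132600-118492=1014108
28. interest=⌊1014108·32/10000⌋=3245; principal=122116-3245=118871; balance=1014108-118871=895237
29. interest=⌊895237·32/10000⌋=2864; principal=122116-2864=119252; balance=895237-119252=775985
30. interest=⌊775985·32/10000⌋=2483; principal=122116-2483=119633; balance=775985-119633=656352
31. interest=⌊656352·32/10000⌋=2100; principal=122116-2100=120016; balance=656352-120016=536336
32. interest=⌊536336·32/10000⌋=1716; principal=122116-1716=120400; balance=536336-120400=415936
33. interest=⌊415936·32/10000⌋=1330; principal=122116-1330=120786; balance=415936-120786=295150
34. interest=⌊295150·32/10000⌋=944; principal=122116-944=121172; balance=295150-121172=173978
35. interest=⌊173978·32/10000⌋=556; principal=122116-556=121560; balance=173978-121560=52418
36. interest=⌊52418·32/10000⌋=167; principal=min(122116-167,52418)=52418; balance=52418-52418=0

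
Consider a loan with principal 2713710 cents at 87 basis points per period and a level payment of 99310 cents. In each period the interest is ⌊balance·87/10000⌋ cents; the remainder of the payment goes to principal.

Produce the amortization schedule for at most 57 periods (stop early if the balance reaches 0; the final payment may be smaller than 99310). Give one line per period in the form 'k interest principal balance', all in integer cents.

1. interest=⌊2713710·87/10000⌋=23609; principal=99310-23609=75701; balance=2713710-75701=2638009
2. interest=⌊2638009·87/10000⌋=22950; principal=99310-22950=76360; balance=2638009-76360=2561649
3. interest=⌊2561649·87/10000⌋=22286; principal=99310-22286=77024; balance=2561649-77024=2484625
4. interest=⌊2484625·87/10000⌋=21616; principal=99310-21616=77694; balance=2484625-77694=2406931
5. interest=⌊2406931·87/10000⌋=20940; principal=99310-20940=78370; balance=2406931-78370=2328561
6. interest=⌊2328561·87/10000⌋=20258; principal=99310-20258=79052; balance=2328561-79052=2249509
7. interest=⌊2249509·87/10000⌋=19570; principal=99310-19570=79740; balance=2249509-79740=2169769
8. interest=⌊2169769·87/10000⌋=18876; principal=99310-18876=80434; balance=2169769-80434=2089335
9. interest=⌊2089335·87/10000⌋=18177; principal=99310-18177=81133; balance=2089335-81133=2008202
10. interest=⌊2008202·87/10000⌋=17471; principal=99310-17471=81839; balance=2008202-81839=1926363
11. interest=⌊1926363·87/10000⌋=16759; principal=99310-16759=82551; balance=1926363-82551=1843812
12. interest=⌊1843812·87/10000⌋=16041; principal=99310-16041=83269; balance=1843812-83269=1760543
13. interest=⌊1760543·87/10000⌋=15316; principal=99310-15316=83994; balance=1760543-83994=1676549
14. interest=⌊1676549·87/10000⌋=14585; principal=99310-14585=84725; balance=1676549-84725=1591824
15. interest=⌊1591824·87/10000⌋=13848; principal=99310-13848=85462; balance=1591824-85462=1506362
16. interest=⌊1506362·87/10000⌋=13105; principal=99310-13105=86205; balance=1506362-86205=1420157
17. interest=⌊1420157·87/10000⌋=12355; principal=99310-12355=86955; balance=1420157-86955=1333202
18. interest=⌊1333202·87/10000⌋=11598; principal=99310-11598=87712; balance=1333202-87712=1245490
19. interest=⌊1245490·87/10000⌋=10835; principal=99310-10835=88475; balance=1245490-88475=1157015
20. interest=⌊1157015·87/10000⌋=10066; principal=99310-10066=89244; balance=1157015-89244=1067771
21. interest=⌊1067771·87/10000⌋=9289; principal=99310-9289=90021; balance=1067771-90021=977750
22. interest=⌊977750·87/10000⌋=8506; principal=99310-8506=90804; balance=977750-90804=886946
23. interest=⌊886946·87/10000⌋=7716; principal=99310-7716=91594; balance=886946-91594=795352
24. interest=⌊795352·87/10000⌋=6919; principal=99310-6919=92391; balance=795352-92391=702961
25. interest=⌊702961·87/10000⌋=6115; principal=99310-6115=93195; balance=702961-93195=609766
26. interest=⌊609766·87/10000⌋=5304; principal=99310-5304=94006; balance=609766-94006=515760
27. interest=⌊515760·87/10000⌋=4487; principal=99310-4487=94823; balance=515760-94823=420937
28. interest=⌊420937·87/10000⌋=3662; principal=99310-3662=95648; balance=420937-95648=325289
29. interest=⌊325289·87/10000⌋=2830; principal=99310-2830=96480; balance=325289-96480=228809
30. interest=⌊228809·87/10000⌋=1990; principal=99310-1990=97320; balance=228809-97320=131489
31. interest=⌊131489·87/10000⌋=1143; principal=99310-1143=98167; balance=131489-98167=33322
32. interest=⌊33322·87/10000⌋=289; principal=min(99310-289,33322)=33322; balance=33322-33322=0

1 23609 75701 2638009
2 22950 76360 2561649
3 22286 77024 2484625
4 21616 77694 2406931
5 20940 78370 2328561
6 20258 79052 2249509
7 19570 79740 2169769
8 18876 80434 2089335
9 18177 81133 2008202
10 17471 81839 1926363
11 16759 82551 1843812
12 16041 83269 1760543
13 15316 83994 1676549
14 14585 84725 1591824
15 13848 85462 1506362
16 13105 86205 1420157
17 12355 86955 1333202
18 11598 87712 1245490
19 10835 88475 1157015
20 10066 89244 1067771
21 9289 90021 977750
22 8506 90804 886946
23 7716 91594 795352
24 6919 92391 702961
25 6115 93195 609766
26 5304 94006 515760
27 4487 94823 420937
28 3662 95648 325289
29 2830 96480 228809
30 1990 97320 131489
31 1143 98167 33322
32 289 33322 0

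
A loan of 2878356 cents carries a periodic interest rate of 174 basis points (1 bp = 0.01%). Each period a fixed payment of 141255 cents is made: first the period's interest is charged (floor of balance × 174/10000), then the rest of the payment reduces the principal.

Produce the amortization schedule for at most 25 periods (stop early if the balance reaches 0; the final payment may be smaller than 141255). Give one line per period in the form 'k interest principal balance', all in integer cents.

1. interest=⌊2878356·174/10000⌋=50083; principal=141255-50083=91172; balance=2878356-91172=2787184
2. interest=⌊2787184·174/10000⌋=48497; principal=141255-48497=92758; balance=2787184-92758=2694426
3. interest=⌊2694426·174/10000⌋=46883; principal=141255-46883=94372; balance=2694426-94372=2600054
4. interest=⌊2600054·174/10000⌋=45240; principal=141255-45240=96015; balance=2600054-96015=2504039
5. interest=⌊2504039·174/10000⌋=43570; principal=141255-43570=97685; balance=2504039-97685=2406354
6. interest=⌊2406354·174/10000⌋=41870; principal=141255-41870=99385; balance=2406354-99385=2306969
7. interest=⌊2306969·174/10000⌋=40141; principal=141255-40141=101114; balance=2306969-101114=2205855
8. interest=⌊2205855·174/10000⌋=38381; principal=141255-38381=102874; balance=2205855-102874=2102981
9. interest=⌊2102981·174/10000⌋=36591; principal=141255-36591=104664; balance=2102981-104664=1998317
10. interest=⌊1998317·174/10000⌋=34770; principal=141255-34770=106485; balance=1998317-106485=1891832
11. interest=⌊1891832·174/10000⌋=32917; principal=141255-32917=108338; balance=1891832-108338=1783494
12. interest=⌊1783494·174/10000⌋=31032; principal=141255-31032=110223; balance=1783494-110223=1673271
13. interest=⌊1673271·174/10000⌋=29114; principal=141255-29114=112141; balance=1673271-112141=1561130
14. interest=⌊1561130·174/10000⌋=27163; principal=141255-27163=114092; balance=1561130-114092=1447038
15. interest=⌊1447038·174/10000⌋=25178; principal=141255-25178=116077; balance=1447038-116077=1330961
16. interest=⌊1330961·174/10000⌋=23158; principal=141255-23158=118097; balance=1330961-118097=1212864
17. interest=⌊1212864·174/10000⌋=21103; principal=141255-21103=120152; balance=1212864-120152=1092712
18. interest=⌊1092712·174/10000⌋=19013; principal=141255-19013=122242; balance=1092712-122242=970470
19. interest=⌊970470·174/10000⌋=16886; principal=141255-16886=124369; balance=970470-124369=846101
20. interest=⌊846101·174/10000⌋=14722; principal=141255-14722=126533; balance=846101-126533=719568
21. interest=⌊719568·174/10000⌋=12520; principal=141255-12520=128735; balance=719568-128735=590833
22. interest=⌊590833·174/10000⌋=10280; principal=141255-10280=130975; balance=590833-130975=459858
23. interest=⌊459858·174/10000⌋=8001; principal=141255-8001=133254; balance=459858-133254=326604
24. interest=⌊326604·174/10000⌋=5682; principal=141255-5682=135573; balance=326604-135573=191031
25. interest=⌊191031·174/10000⌋=3323; principal=141255-3323=137932; balance=191031-137932=53099

1 50083 91172 2787184
2 48497 92758 2694426
3 46883 94372 2600054
4 45240 96015 2504039
5 43570 97685 2406354
6 41870 99385 2306969
7 40141 101114 2205855
8 38381 102874 2102981
9 36591 104664 1998317
10 34770 106485 1891832
11 32917 108338 1783494
12 31032 110223 1673271
13 29114 112141 1561130
14 27163 114092 1447038
15 25178 116077 1330961
16 23158 118097 1212864
17 21103 120152 1092712
18 19013 122242 970470
19 16886 124369 846101
20 14722 126533 719568
21 12520 128735 590833
22 10280 130975 459858
23 8001 133254 326604
24 5682 135573 191031
25 3323 137932 53099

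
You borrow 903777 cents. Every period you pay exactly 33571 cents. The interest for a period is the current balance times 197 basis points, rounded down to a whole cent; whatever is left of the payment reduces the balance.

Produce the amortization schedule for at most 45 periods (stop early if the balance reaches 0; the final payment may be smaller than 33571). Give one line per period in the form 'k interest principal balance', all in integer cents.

1 17804 15767 888010
2 17493 16078 871932
3 17177 16394 855538
4 16854 16717 838821
5 16524 17047 821774
6 16188 17383 804391
7 15846 17725 786666
8 15497 18074 768592
9 15141 18430 750162
10 14778 18793 731369
11 14407 19164 712205
12 14030 19541 692664
13 13645 19926 672738
14 13252 20319 652419
15 12852 20719 631700
16 12444 21127 610573
17 12028 21543 589030
18 11603 21968 567062
19 11171 22400 544662
20 10729 22842 521820
21 10279 23292 498528
22 9821 23750 474778
23 9353 24218 450560
24 8876 24695 425865
25 8389 25182 400683
26 7893 25678 375005
27 7387 26184 348821
28 6871 26700 322121
29 6345 27226 294895
30 5809 27762 267133
31 5262 28309 238824
32 4704 28867 209957
33 4136 29435 180522
34 3556 30015 150507
35 2964 30607 119900
36 2362 31209 88691
37 1747 31824 56867
38 1120 32451 24416
39 480 24416 0

1. interest=⌊903777·197/10000⌋=17804; principal=33571-17804=15767; balance=903777-15767=888010
2. interest=⌊888010·197/10000⌋=17493; principal=33571-17493=16078; balance=888010-16078=871932
3. interest=⌊871932·197/10000⌋=17177; principal=33571-17177=16394; balance=871932-16394=855538
4. interest=⌊855538·197/10000⌋=16854; principal=33571-16854=16717; balance=855538-16717=838821
5. interest=⌊838821·197/10000⌋=16524; principal=33571-16524=17047; balance=838821-17047=821774
6. interest=⌊821774·197/10000⌋=16188; principal=33571-16188=17383; balance=821774-17383=804391
7. interest=⌊804391·197/10000⌋=15846; principal=33571-15846=17725; balance=804391-17725=786666
8. interest=⌊786666·197/10000⌋=15497; principal=33571-15497=18074; balance=786666-18074=768592
9. interest=⌊768592·197/10000⌋=15141; principal=33571-15141=18430; balance=768592-18430=750162
10. interest=⌊750162·197/10000⌋=14778; principal=33571-14778=18793; balance=750162-18793=731369
11. interest=⌊731369·197/10000⌋=14407; principal=33571-14407=19164; balance=731369-19164=712205
12. interest=⌊712205·197/10000⌋=14030; principal=33571-14030=19541; balance=712205-19541=692664
13. interest=⌊692664·197/10000⌋=13645; principal=33571-13645=19926; balance=692664-19926=672738
14. interest=⌊672738·197/10000⌋=13252; principal=33571-13252=20319; balance=672738-20319=652419
15. interest=⌊652419·197/10000⌋=12852; principal=33571-12852=20719; balance=652419-20719=631700
16. interest=⌊631700·197/10000⌋=12444; principal=33571-12444=21127; balance=631700-21127=610573
17. interest=⌊610573·197/10000⌋=12028; principal=33571-12028=21543; balance=610573-21543=589030
18. interest=⌊589030·197/10000⌋=11603; principal=33571-11603=21968; balance=589030-21968=567062
19. interest=⌊567062·197/10000⌋=11171; principal=33571-11171=22400; balance=567062-22400=544662
20. interest=⌊544662·197/10000⌋=10729; principal=33571-10729=22842; balance=544662-22842=521820
21. interest=⌊521820·197/10000⌋=10279; principal=33571-10279=23292; balance=521820-23292=498528
22. interest=⌊498528·197/10000⌋=9821; principal=33571-9821=23750; balance=498528-23750=474778
23. interest=⌊474778·197/10000⌋=9353; principal=33571-9353=24218; balance=474778-24218=450560
24. interest=⌊450560·197/10000⌋=8876; principal=33571-8876=24695; balance=450560-24695=425865
25. interest=⌊425865·197/10000⌋=8389; principal=33571-8389=25182; balance=425865-25182=400683
26. interest=⌊400683·197/10000⌋=7893; principal=33571-7893=25678; balance=400683-25678=375005
27. interest=⌊375005·197/10000⌋=7387; principal=33571-7387=26184; balance=375005-26184=348821
28. interest=⌊348821·197/10000⌋=6871; principal=33571-6871=26700; balance=348821-26700=322121
29. interest=⌊322121·197/10000⌋=6345; principal=33571-6345=27226; balance=322121-27226=294895
30. interest=⌊294895·197/10000⌋=5809; principal=33571-5809=27762; balance=294895-27762=267133
31. interest=⌊267133·197/10000⌋=5262; principal=33571-5262=28309; balance=267133-28309=238824
32. interest=⌊238824·197/10000⌋=4704; principal=33571-4704=28867; balance=238824-28867=209957
33. interest=⌊209957·197/10000⌋=4136; principal=33571-4136=29435; balance=209957-29435=180522
34. interest=⌊180522·197/10000⌋=3556; principal=33571-3556=30015; balance=180522-30015=150507
35. interest=⌊150507·197/10000⌋=2964; principal=33571-2964=30607; balance=150507-30607=119900
36. interest=⌊119900·197/10000⌋=2362; principal=33571-2362=31209; balance=119900-31209=88691
37. interest=⌊88691·197/10000⌋=1747; principal=33571-1747=31824; balance=88691-31824=56867
38. interest=⌊56867·197/10000⌋=1120; principal=33571-1120=32451; balance=56867-32451=24416
39. interest=⌊24416·197/10000⌋=480; principal=min(33571-480,24416)=24416; balance=24416-24416=0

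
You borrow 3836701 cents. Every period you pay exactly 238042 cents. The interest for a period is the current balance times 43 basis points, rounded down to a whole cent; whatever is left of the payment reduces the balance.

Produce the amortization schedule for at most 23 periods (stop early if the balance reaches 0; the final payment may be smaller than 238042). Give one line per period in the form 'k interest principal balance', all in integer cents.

1. interest=⌊3836701·43/10000⌋=16497; principal=238042-16497=221545; balance=3836701-221545=3615156
2. interest=⌊3615156·43/10000⌋=15545; principal=238042-15545=222497; balance=3615156-222497=3392659
3. interest=⌊3392659·43/10000⌋=14588; principal=238042-14588=223454; balance=3392659-223454=3169205
4. interest=⌊3169205·43/10000⌋=13627; principal=238042-13627=224415; balance=3169205-224415=2944790
5. interest=⌊2944790·43/10000⌋=12662; principal=238042-12662=225380; balance=2944790-225380=2719410
6. interest=⌊2719410·43/10000⌋=11693; principal=238042-11693=226349; balance=2719410-226349=2493061
7. interest=⌊2493061·43/10000⌋=10720; principal=238042-10720=227322; balance=2493061-227322=2265739
8. interest=⌊2265739·43/10000⌋=9742; principal=238042-9742=228300; balance=2265739-228300=2037439
9. interest=⌊2037439·43/10000⌋=8760; principal=238042-8760=229282; balance=2037439-229282=1808157
10. interest=⌊1808157·43/10000⌋=7775; principal=238042-7775=230267; balance=1808157-230267=1577890
11. interest=⌊1577890·43/10000⌋=6784; principal=238042-6784=231258; balance=1577890-231258=1346632
12. interest=⌊1346632·43/10000⌋=5790; principal=238042-5790=232252; balance=1346632-232252=1114380
13. interest=⌊1114380·43/10000⌋=4791; principal=238042-4791=233251; balance=1114380-233251=881129
14. interest=⌊881129·43/10000⌋=3788; principal=238042-3788=234254; balance=881129-234254=646875
15. interest=⌊646875·43/10000⌋=2781; principal=238042-2781=235261; balance=646875-235261=411614
16. interest=⌊411614·43/10000⌋=1769; principal=238042-1769=236273; balance=411614-236273=175341
17. interest=⌊175341·43/10000⌋=753; principal=min(238042-753,175341)=175341; balance=175341-175341=0

1 16497 221545 3615156
2 15545 222497 3392659
3 14588 223454 3169205
4 13627 224415 2944790
5 12662 225380 2719410
6 11693 226349 2493061
7 10720 227322 2265739
8 9742 228300 2037439
9 8760 229282 1808157
10 7775 230267 1577890
11 6784 231258 1346632
12 5790 232252 1114380
13 4791 233251 881129
14 3788 234254 646875
15 2781 235261 411614
16 1769 236273 175341
17 753 175341 0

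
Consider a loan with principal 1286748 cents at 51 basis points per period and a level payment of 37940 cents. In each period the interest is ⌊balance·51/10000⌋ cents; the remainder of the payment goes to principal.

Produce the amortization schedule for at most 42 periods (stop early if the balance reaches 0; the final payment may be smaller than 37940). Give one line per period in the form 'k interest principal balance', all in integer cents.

1 6562 31378 1255370
2 6402 31538 1223832
3 6241 31699 1192133
4 6079 31861 1160272
5 5917 32023 1128249
6 5754 32186 1096063
7 5589 32351 1063712
8 5424 32516 1031196
9 5259 32681 998515
10 5092 32848 965667
11 4924 33016 932651
12 4756 33184 899467
13 4587 33353 866114
14 4417 33523 832591
15 4246 33694 798897
16 4074 33866 765031
17 3901 34039 730992
18 3728 34212 696780
19 3553 34387 662393
20 3378 34562 627831
21 3201 34739 593092
22 3024 34916 558176
23 2846 35094 523082
24 2667 35273 487809
25 2487 35453 452356
26 2307 35633 416723
27 2125 35815 380908
28 1942 35998 344910
29 1759 36181 308729
30 1574 36366 272363
31 1389 36551 235812
32 1202 36738 199074
33 1015 36925 162149
34 826 37114 125035
35 637 37303 87732
36 447 37493 50239
37 256 37684 12555
38 64 12555 0

1. interest=⌊1286748·51/10000⌋=6562; principal=37940-6562=31378; balance=1286748-31378=1255370
2. interest=⌊1255370·51/10000⌋=6402; principal=37940-6402=31538; balance=1255370-31538=1223832
3. interest=⌊1223832·51/10000⌋=6241; principal=37940-6241=31699; balance=1223832-31699=1192133
4. interest=⌊1192133·51/10000⌋=6079; principal=37940-6079=31861; balance=1192133-31861=1160272
5. interest=⌊1160272·51/10000⌋=5917; principal=37940-5917=32023; balance=1160272-32023=1128249
6. interest=⌊1128249·51/10000⌋=5754; principal=37940-5754=32186; balance=1128249-32186=1096063
7. interest=⌊1096063·51/10000⌋=5589; principal=37940-5589=32351; balance=1096063-32351=1063712
8. interest=⌊1063712·51/10000⌋=5424; principal=37940-5424=32516; balance=1063712-32516=1031196
9. interest=⌊1031196·51/10000⌋=5259; principal=37940-5259=32681; balance=1031196-32681=998515
10. interest=⌊998515·51/10000⌋=5092; principal=37940-5092=32848; balance=998515-32848=965667
11. interest=⌊965667·51/10000⌋=4924; principal=37940-4924=33016; balance=965667-33016=932651
12. interest=⌊932651·51/10000⌋=4756; principal=37940-4756=33184; balance=932651-33184=899467
13. interest=⌊899467·51/10000⌋=4587; principal=37940-4587=33353; balance=899467-33353=866114
14. interest=⌊866114·51/10000⌋=4417; principal=37940-4417=33523; balance=866114-33523=832591
15. interest=⌊832591·51/10000⌋=4246; principal=37940-4246=33694; balance=832591-33694=798897
16. interest=⌊798897·51/10000⌋=4074; principal=37940-4074=33866; balance=798897-33866=765031
17. interest=⌊765031·51/10000⌋=3901; principal=37940-3901=34039; balance=765031-34039=730992
18. interest=⌊730992·51/10000⌋=3728; principal=37940-3728=34212; balance=730992-34212=696780
19. interest=⌊696780·51/10000⌋=3553; principal=37940-3553=34387; balance=696780-34387=662393
20. interest=⌊662393·51/10000⌋=3378; principal=37940-3378=34562; balance=662393-34562=627831
21. interest=⌊627831·51/10000⌋=3201; principal=37940-3201=34739; balance=627831-34739=593092
22. interest=⌊593092·51/10000⌋=3024; principal=37940-3024=34916; balance=593092-34916=558176
23. interest=⌊558176·51/10000⌋=2846; principal=37940-2846=35094; balance=558176-35094=523082
24. interest=⌊523082·51/10000⌋=2667; principal=37940-2667=35273; balance=523082-35273=487809
25. interest=⌊487809·51/10000⌋=2487; principal=37940-2487=35453; balance=487809-35453=452356
26. interest=⌊452356·51/10000⌋=2307; principal=37940-2307=35633; balance=452356-35633=416723
27. interest=⌊416723·51/10000⌋=2125; principal=37940-2125=35815; balance=416723-35815=380908
28. interest=⌊380908·51/10000⌋=1942; principal=37940-1942=35998; balance=380908-35998=344910
29. interest=⌊344910·51/10000⌋=1759; principal=37940-1759=36181; balance=344910-36181=308729
30. interest=⌊308729·51/10000⌋=1574; principal=37940-1574=36366; balance=308729-36366=272363
31. interest=⌊272363·51/10000⌋=1389; principal=37940-1389=36551; balance=272363-36551=235812
32. interest=⌊235812·51/10000⌋=1202; principal=37940-1202=36738; balance=235812-36738=199074
33. interest=⌊199074·51/10000⌋=1015; principal=37940-1015=36925; balance=199074-36925=162149
34. interest=⌊162149·51/10000⌋=826; principal=37940-826=37114; balance=162149-37114=125035
35. interest=⌊125035·51/10000⌋=637; principal=37940-637=37303; balance=125035-37303=87732
36. interest=⌊87732·51/10000⌋=447; principal=37940-447=37493; balance=87732-37493=50239
37. interest=⌊50239·51/10000⌋=256; principal=37940-256=37684; balance=50239-37684=12555
38. interest=⌊12555·51/10000⌋=64; principal=min(37940-64,12555)=12555; balance=12555-12555=0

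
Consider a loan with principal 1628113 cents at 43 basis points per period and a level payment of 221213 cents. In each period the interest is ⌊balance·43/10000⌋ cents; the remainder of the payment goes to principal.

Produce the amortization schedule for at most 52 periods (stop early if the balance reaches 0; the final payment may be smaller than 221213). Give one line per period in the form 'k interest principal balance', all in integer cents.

1. interest=⌊1628113·43/10000⌋=7000; principal=221213-7000=214213; balance=1628113-214213=1413900
2. interest=⌊1413900·43/10000⌋=6079; principal=221213-6079=215134; balance=1413900-215134=1198766
3. interest=⌊1198766·43/10000⌋=5154; principal=221213-5154=216059; balance=1198766-216059=982707
4. interest=⌊982707·43/10000⌋=4225; principal=221213-4225=216988; balance=982707-216988=765719
5. interest=⌊765719·43/10000⌋=3292; principal=221213-3292=217921; balance=765719-217921=547798
6. interest=⌊547798·43/10000⌋=2355; principal=221213-2355=218858; balance=547798-218858=328940
7. interest=⌊328940·43/10000⌋=1414; principal=221213-1414=219799; balance=328940-219799=109141
8. interest=⌊109141·43/10000⌋=469; principal=min(221213-469,109141)=109141; balance=109141-109141=0

1 7000 214213 1413900
2 6079 215134 1198766
3 5154 216059 982707
4 4225 216988 765719
5 3292 217921 547798
6 2355 218858 328940
7 1414 219799 109141
8 469 109141 0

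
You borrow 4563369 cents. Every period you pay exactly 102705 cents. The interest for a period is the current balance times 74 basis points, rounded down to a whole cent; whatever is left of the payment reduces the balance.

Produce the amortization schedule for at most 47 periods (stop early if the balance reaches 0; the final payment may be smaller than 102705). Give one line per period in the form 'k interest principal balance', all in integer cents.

1 33768 68937 4494432
2 33258 69447 4424985
3 32744 69961 4355024
4 32227 70478 4284546
5 31705 71000 4213546
6 31180 71525 4142021
7 30650 72055 4069966
8 30117 72588 3997378
9 29580 73125 3924253
10 29039 73666 3850587
11 28494 74211 3776376
12 27945 74760 3701616
13 27391 75314 3626302
14 26834 75871 3550431
15 26273 76432 3473999
16 25707 76998 3397001
17 25137 77568 3319433
18 24563 78142 3241291
19 23985 78720 3162571
20 23403 79302 3083269
21 22816 79889 3003380
22 22225 80480 2922900
23 21629 81076 2841824
24 21029 81676 2760148
25 20425 82280 2677868
26 19816 82889 2594979
27 19202 83503 2511476
28 18584 84121 2427355
29 17962 84743 2342612
30 17335 85370 2257242
31 16703 86002 2171240
32 16067 86638 2084602
33 15426 87279 1997323
34 14780 87925 1909398
35 14129 88576 1820822
36 13474 89231 1731591
37 12813 89892 1641699
38 12148 90557 1551142
39 11478 91227 1459915
40 10803 91902 1368013
41 10123 92582 1275431
42 9438 93267 1182164
43 8748 93957 1088207
44 8052 94653 993554
45 7352 95353 898201
46 6646 96059 802142
47 5935 96770 705372

1. interest=⌊4563369·74/10000⌋=33768; principal=102705-33768=68937; balance=4563369-68937=4494432
2. interest=⌊4494432·74/10000⌋=33258; principal=102705-33258=69447; balance=4494432-69447=4424985
3. interest=⌊4424985·74/10000⌋=32744; principal=102705-32744=69961; balance=4424985-69961=4355024
4. interest=⌊4355024·74/10000⌋=32227; principal=102705-32227=70478; balance=4355024-70478=4284546
5. interest=⌊4284546·74/10000⌋=31705; principal=102705-31705=71000; balance=4284546-71000=4213546
6. interest=⌊4213546·74/10000⌋=31180; principal=102705-31180=71525; balance=4213546-71525=4142021
7. interest=⌊4142021·74/10000⌋=30650; principal=102705-30650=72055; balance=4142021-72055=4069966
8. interest=⌊4069966·74/10000⌋=30117; principal=102705-30117=72588; balance=4069966-72588=3997378
9. interest=⌊3997378·74/10000⌋=29580; principal=102705-29580=73125; balance=3997378-73125=3924253
10. interest=⌊3924253·74/10000⌋=29039; principal=102705-29039=73666; balance=3924253-73666=3850587
11. interest=⌊3850587·74/10000⌋=28494; principal=102705-28494=74211; balance=3850587-74211=3776376
12. interest=⌊3776376·74/10000⌋=27945; principal=102705-27945=74760; balance=3776376-74760=3701616
13. interest=⌊3701616·74/10000⌋=27391; principal=102705-27391=75314; balance=3701616-75314=3626302
14. interest=⌊3626302·74/10000⌋=26834; principal=102705-26834=75871; balance=3626302-75871=3550431
15. interest=⌊3550431·74/10000⌋=26273; principal=102705-26273=76432; balance=3550431-76432=3473999
16. interest=⌊3473999·74/10000⌋=25707; principal=102705-25707=76998; balance=3473999-76998=3397001
17. interest=⌊3397001·74/10000⌋=25137; principal=102705-25137=77568; balance=3397001-77568=3319433
18. interest=⌊3319433·74/10000⌋=24563; principal=102705-24563=78142; balance=3319433-78142=3241291
19. interest=⌊3241291·74/10000⌋=23985; principal=102705-23985=78720; balance=3241291-78720=3162571
20. interest=⌊3162571·74/10000⌋=23403; principal=102705-23403=79302; balance=3162571-79302=3083269
21. interest=⌊3083269·74/10000⌋=22816; principal=102705-22816=79889; balance=3083269-79889=3003380
22. interest=⌊3003380·74/10000⌋=22225; principal=102705-22225=80480; balance=3003380-80480=2922900
23. interest=⌊2922900·74/10000⌋=21629; principal=102705-21629=81076; balance=2922900-81076=2841824
24. interest=⌊2841824·74/10000⌋=21029; principal=102705-21029=81676; balance=2841824-81676=2760148
25. interest=⌊2760148·74/10000⌋=20425; principal=102705-20425=82280; balance=2760148-82280=2677868
26. interest=⌊2677868·74/10000⌋=19816; principal=102705-19816=82889; balance=2677868-82889=2594979
27. interest=⌊2594979·74/10000⌋=19202; principal=102705-19202=83503; balance=2594979-83503=2511476
28. interest=⌊2511476·74/10000⌋=18584; principal=102705-18584=84121; balance=2511476-84121=2427355
29. interest=⌊2427355·74/10000⌋=17962; principal=102705-17962=84743; balance=2427355-84743=2342612
30. interest=⌊2342612·74/10000⌋=17335; principal=102705-17335=85370; balance=2342612-85370=2257242
31. interest=⌊2257242·74/10000⌋=16703; principal=102705-16703=86002; balance=2257242-86002=2171240
32. interest=⌊2171240·74/10000⌋=16067; principal=102705-16067=86638; balance=2171240-86638=2084602
33. interest=⌊2084602·74/10000⌋=15426; principal=102705-15426=87279; balance=2084602-87279=1997323
34. interest=⌊1997323·74/10000⌋=14780; principal=102705-14780=87925; balance=1997323-87925=1909398
35. interest=⌊1909398·74/10000⌋=14129; principal=102705-14129=88576; balance=1909398-88576=1820822
36. interest=⌊1820822·74/10000⌋=13474; principal=102705-13474=89231; balance=1820822-89231=1731591
37. interest=⌊1731591·74/10000⌋=12813; principal=102705-12813=89892; balance=1731591-89892=1641699
38. interest=⌊1641699·74/10000⌋=12148; principal=102705-12148=90557; balance=1641699-90557=1551142
39. interest=⌊1551142·74/10000⌋=11478; principal=102705-11478=91227; balance=1551142-91227=1459915
40. interest=⌊1459915·74/10000⌋=10803; principal=102705-10803=91902; balance=1459915-91902=1368013
41. interest=⌊1368013·74/10000⌋=10123; principal=102705-10123=92582; balance=1368013-92582=1275431
42. interest=⌊1275431·74/10000⌋=9438; principal=102705-9438=93267; balance=1275431-93267=1182164
43. interest=⌊1182164·74/10000⌋=8748; principal=102705-8748=93957; balance=1182164-93957=1088207
44. interest=⌊1088207·74/10000⌋=8052; principal=102705-8052=94653; balance=1088207-94653=993554
45. interest=⌊993554·74/10000⌋=7352; principal=102705-7352=95353; balance=993554-95353=898201
46. interest=⌊898201·74/10000⌋=6646; principal=102705-6646=96059; balance=898201-96059=802142
47. interest=⌊802142·74/10000⌋=5935; principal=102705-5935=96770; balance=802142-96770=705372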